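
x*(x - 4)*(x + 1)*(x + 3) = x^4 - 13*x^2 - 12*x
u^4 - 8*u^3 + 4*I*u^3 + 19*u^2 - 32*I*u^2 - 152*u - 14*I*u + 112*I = (u - 8)*(u - 2*I)*(u - I)*(u + 7*I)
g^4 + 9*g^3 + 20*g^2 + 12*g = g*(g + 1)*(g + 2)*(g + 6)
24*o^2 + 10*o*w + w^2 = (4*o + w)*(6*o + w)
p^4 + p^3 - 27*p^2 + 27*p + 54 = (p - 3)^2*(p + 1)*(p + 6)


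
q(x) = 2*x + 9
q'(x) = 2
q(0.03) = 9.06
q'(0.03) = 2.00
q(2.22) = 13.44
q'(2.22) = 2.00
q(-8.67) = -8.34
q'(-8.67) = 2.00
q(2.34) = 13.68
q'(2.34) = 2.00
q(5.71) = 20.42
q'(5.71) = 2.00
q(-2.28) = 4.44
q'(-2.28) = 2.00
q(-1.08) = 6.84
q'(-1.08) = 2.00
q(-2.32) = 4.36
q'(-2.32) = 2.00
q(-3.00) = 3.00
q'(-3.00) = 2.00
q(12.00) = 33.00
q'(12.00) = 2.00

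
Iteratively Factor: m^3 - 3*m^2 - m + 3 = (m - 1)*(m^2 - 2*m - 3) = (m - 3)*(m - 1)*(m + 1)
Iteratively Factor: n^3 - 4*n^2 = (n)*(n^2 - 4*n) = n*(n - 4)*(n)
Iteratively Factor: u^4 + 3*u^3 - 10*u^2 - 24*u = (u)*(u^3 + 3*u^2 - 10*u - 24) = u*(u + 2)*(u^2 + u - 12) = u*(u + 2)*(u + 4)*(u - 3)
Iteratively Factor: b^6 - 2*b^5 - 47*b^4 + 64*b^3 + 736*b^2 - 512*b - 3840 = (b - 5)*(b^5 + 3*b^4 - 32*b^3 - 96*b^2 + 256*b + 768) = (b - 5)*(b + 4)*(b^4 - b^3 - 28*b^2 + 16*b + 192) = (b - 5)*(b - 4)*(b + 4)*(b^3 + 3*b^2 - 16*b - 48) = (b - 5)*(b - 4)*(b + 4)^2*(b^2 - b - 12) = (b - 5)*(b - 4)^2*(b + 4)^2*(b + 3)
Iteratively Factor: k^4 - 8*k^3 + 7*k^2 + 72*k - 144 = (k - 4)*(k^3 - 4*k^2 - 9*k + 36) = (k - 4)^2*(k^2 - 9) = (k - 4)^2*(k - 3)*(k + 3)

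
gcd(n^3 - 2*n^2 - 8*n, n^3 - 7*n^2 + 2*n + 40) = n^2 - 2*n - 8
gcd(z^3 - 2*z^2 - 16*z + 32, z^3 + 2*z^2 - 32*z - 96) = z + 4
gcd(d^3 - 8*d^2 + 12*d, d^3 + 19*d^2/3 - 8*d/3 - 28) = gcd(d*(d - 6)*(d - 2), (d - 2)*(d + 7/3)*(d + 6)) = d - 2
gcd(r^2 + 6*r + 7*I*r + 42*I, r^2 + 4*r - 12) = r + 6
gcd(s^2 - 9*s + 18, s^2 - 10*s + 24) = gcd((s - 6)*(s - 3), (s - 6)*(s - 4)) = s - 6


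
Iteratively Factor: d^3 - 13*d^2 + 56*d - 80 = (d - 4)*(d^2 - 9*d + 20) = (d - 4)^2*(d - 5)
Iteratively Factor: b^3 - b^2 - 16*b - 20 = (b + 2)*(b^2 - 3*b - 10) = (b + 2)^2*(b - 5)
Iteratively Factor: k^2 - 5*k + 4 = (k - 1)*(k - 4)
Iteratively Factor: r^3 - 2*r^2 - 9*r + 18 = (r - 3)*(r^2 + r - 6) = (r - 3)*(r - 2)*(r + 3)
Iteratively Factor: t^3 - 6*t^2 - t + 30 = (t + 2)*(t^2 - 8*t + 15) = (t - 3)*(t + 2)*(t - 5)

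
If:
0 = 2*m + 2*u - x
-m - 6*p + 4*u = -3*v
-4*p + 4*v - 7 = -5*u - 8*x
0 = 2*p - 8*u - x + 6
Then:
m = 107*x/86 - 57/43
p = 99/43 - 213*x/86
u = 57/43 - 32*x/43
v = 103/43 - 305*x/86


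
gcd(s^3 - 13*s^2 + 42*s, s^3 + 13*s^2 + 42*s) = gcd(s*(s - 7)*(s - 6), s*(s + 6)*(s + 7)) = s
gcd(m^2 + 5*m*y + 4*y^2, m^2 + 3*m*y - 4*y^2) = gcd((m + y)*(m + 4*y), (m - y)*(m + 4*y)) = m + 4*y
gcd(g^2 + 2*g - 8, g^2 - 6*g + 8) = g - 2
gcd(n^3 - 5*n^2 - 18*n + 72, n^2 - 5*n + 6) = n - 3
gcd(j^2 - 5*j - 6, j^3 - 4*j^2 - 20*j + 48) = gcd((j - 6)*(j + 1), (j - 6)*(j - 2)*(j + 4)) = j - 6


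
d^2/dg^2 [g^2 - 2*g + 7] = 2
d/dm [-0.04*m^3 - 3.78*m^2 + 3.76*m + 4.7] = -0.12*m^2 - 7.56*m + 3.76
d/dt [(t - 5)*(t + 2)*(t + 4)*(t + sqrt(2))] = 4*t^3 + 3*t^2 + 3*sqrt(2)*t^2 - 44*t + 2*sqrt(2)*t - 40 - 22*sqrt(2)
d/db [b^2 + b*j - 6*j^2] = 2*b + j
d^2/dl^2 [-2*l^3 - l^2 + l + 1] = -12*l - 2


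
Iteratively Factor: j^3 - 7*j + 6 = (j - 1)*(j^2 + j - 6) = (j - 1)*(j + 3)*(j - 2)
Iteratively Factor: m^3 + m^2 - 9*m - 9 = (m + 3)*(m^2 - 2*m - 3) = (m + 1)*(m + 3)*(m - 3)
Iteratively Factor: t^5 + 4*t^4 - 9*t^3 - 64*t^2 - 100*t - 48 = (t - 4)*(t^4 + 8*t^3 + 23*t^2 + 28*t + 12) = (t - 4)*(t + 2)*(t^3 + 6*t^2 + 11*t + 6) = (t - 4)*(t + 2)*(t + 3)*(t^2 + 3*t + 2) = (t - 4)*(t + 2)^2*(t + 3)*(t + 1)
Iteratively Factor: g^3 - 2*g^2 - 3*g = (g - 3)*(g^2 + g) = (g - 3)*(g + 1)*(g)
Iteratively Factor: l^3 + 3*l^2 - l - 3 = (l - 1)*(l^2 + 4*l + 3) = (l - 1)*(l + 3)*(l + 1)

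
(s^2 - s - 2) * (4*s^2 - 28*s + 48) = 4*s^4 - 32*s^3 + 68*s^2 + 8*s - 96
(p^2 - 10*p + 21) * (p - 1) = p^3 - 11*p^2 + 31*p - 21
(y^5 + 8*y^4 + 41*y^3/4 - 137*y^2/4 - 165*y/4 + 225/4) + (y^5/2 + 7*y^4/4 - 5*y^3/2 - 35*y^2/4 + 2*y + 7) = 3*y^5/2 + 39*y^4/4 + 31*y^3/4 - 43*y^2 - 157*y/4 + 253/4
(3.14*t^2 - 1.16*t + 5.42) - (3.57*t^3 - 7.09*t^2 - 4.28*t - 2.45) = -3.57*t^3 + 10.23*t^2 + 3.12*t + 7.87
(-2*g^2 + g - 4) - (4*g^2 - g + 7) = -6*g^2 + 2*g - 11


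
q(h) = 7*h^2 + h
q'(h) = 14*h + 1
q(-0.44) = 0.92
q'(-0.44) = -5.16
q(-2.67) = 47.23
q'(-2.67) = -36.38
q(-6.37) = 277.67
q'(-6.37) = -88.18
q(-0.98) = 5.74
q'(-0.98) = -12.72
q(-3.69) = 91.62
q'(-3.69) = -50.66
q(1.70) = 21.93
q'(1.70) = 24.80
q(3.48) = 88.25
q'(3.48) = 49.72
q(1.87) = 26.35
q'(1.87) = 27.18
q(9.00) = 576.00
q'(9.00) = 127.00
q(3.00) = 66.00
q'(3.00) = 43.00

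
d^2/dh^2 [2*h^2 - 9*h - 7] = 4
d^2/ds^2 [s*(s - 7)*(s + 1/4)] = 6*s - 27/2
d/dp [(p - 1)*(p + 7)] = 2*p + 6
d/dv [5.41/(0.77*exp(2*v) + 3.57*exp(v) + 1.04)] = (-8.3314*exp(v) - 19.3137)*exp(v)/(0.77*exp(2*v) + 3.57*exp(v) + 1.04)^2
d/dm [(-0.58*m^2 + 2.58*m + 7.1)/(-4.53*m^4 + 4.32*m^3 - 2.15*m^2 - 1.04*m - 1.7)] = (-5.2548*m^5 + 37.5678*m^4 + 106.3608*m^3 - 85.8658*m^2 + 32.502*m + 2.998)/(20.5209*m^8 - 39.1392*m^7 + 38.1414*m^6 - 9.1536*m^5 + 11.0389*m^4 - 10.216*m^3 + 8.3916*m^2 + 3.536*m + 2.89)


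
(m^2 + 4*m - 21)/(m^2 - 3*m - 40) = (-m^2 - 4*m + 21)/(-m^2 + 3*m + 40)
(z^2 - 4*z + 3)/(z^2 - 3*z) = (z - 1)/z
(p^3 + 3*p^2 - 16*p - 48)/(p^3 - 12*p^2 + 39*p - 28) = (p^2 + 7*p + 12)/(p^2 - 8*p + 7)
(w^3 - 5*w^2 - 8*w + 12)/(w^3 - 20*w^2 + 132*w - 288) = (w^2 + w - 2)/(w^2 - 14*w + 48)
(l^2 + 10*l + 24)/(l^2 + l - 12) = (l + 6)/(l - 3)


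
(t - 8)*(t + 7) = t^2 - t - 56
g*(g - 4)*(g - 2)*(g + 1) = g^4 - 5*g^3 + 2*g^2 + 8*g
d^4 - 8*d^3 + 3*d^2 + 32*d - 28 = (d - 7)*(d - 2)*(d - 1)*(d + 2)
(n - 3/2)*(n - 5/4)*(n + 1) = n^3 - 7*n^2/4 - 7*n/8 + 15/8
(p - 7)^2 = p^2 - 14*p + 49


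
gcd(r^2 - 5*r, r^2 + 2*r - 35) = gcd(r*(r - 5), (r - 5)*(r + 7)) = r - 5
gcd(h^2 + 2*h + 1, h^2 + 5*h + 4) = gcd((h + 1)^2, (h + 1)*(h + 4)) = h + 1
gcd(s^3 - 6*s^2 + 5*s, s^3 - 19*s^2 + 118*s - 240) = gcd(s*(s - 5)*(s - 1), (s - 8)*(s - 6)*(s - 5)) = s - 5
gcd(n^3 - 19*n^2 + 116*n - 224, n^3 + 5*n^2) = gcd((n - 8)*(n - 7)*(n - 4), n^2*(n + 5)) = 1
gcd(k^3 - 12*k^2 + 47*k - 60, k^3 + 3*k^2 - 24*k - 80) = k - 5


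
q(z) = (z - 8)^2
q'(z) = 2*z - 16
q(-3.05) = 122.10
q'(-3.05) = -22.10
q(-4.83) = 164.61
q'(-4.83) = -25.66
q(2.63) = 28.84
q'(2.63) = -10.74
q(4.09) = 15.29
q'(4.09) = -7.82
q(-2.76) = 115.78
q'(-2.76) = -21.52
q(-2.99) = 120.78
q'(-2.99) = -21.98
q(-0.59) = 73.79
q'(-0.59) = -17.18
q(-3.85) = 140.42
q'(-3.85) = -23.70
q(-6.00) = 196.00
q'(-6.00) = -28.00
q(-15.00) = 529.00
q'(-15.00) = -46.00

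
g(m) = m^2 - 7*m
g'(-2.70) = -12.40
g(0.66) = -4.18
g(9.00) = 18.00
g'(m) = 2*m - 7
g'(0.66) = -5.68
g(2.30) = -10.81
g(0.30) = -2.01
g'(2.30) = -2.40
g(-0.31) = 2.27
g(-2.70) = 26.19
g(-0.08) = 0.57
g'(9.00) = 11.00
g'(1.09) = -4.82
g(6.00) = -6.00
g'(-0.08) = -7.16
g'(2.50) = -2.00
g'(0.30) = -6.40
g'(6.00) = 5.00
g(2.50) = -11.25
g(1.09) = -6.44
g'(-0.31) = -7.62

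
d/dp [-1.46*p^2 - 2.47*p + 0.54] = -2.92*p - 2.47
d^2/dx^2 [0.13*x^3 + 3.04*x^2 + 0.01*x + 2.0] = 0.78*x + 6.08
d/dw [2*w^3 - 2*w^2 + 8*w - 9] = 6*w^2 - 4*w + 8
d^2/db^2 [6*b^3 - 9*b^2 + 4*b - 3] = 36*b - 18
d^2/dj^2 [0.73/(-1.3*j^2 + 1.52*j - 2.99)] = (2.4674*j^2 - 2.88496*j - 0.73*(2.6*j - 1.52)*(5.2*j - 3.04) + 5.67502)/(1.3*j^2 - 1.52*j + 2.99)^3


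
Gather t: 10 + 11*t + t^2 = t^2 + 11*t + 10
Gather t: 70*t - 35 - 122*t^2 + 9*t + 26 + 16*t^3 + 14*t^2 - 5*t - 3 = 16*t^3 - 108*t^2 + 74*t - 12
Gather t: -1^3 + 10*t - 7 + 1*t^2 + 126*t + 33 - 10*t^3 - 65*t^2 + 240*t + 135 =-10*t^3 - 64*t^2 + 376*t + 160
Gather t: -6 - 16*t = -16*t - 6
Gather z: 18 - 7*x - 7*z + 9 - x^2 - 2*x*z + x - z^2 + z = -x^2 - 6*x - z^2 + z*(-2*x - 6) + 27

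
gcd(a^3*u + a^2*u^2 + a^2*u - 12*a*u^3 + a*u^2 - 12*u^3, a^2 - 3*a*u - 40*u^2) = 1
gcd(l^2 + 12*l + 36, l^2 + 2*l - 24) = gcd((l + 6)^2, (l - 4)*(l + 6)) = l + 6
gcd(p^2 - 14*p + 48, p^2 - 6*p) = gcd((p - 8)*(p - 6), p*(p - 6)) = p - 6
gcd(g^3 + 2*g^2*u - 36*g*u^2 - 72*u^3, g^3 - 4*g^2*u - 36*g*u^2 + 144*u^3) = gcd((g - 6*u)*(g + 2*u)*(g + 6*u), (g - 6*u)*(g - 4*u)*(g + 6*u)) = -g^2 + 36*u^2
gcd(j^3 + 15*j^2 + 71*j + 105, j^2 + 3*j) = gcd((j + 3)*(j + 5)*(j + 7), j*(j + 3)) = j + 3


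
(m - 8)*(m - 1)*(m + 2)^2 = m^4 - 5*m^3 - 24*m^2 - 4*m + 32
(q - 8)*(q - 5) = q^2 - 13*q + 40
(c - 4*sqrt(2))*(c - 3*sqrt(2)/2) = c^2 - 11*sqrt(2)*c/2 + 12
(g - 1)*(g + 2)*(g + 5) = g^3 + 6*g^2 + 3*g - 10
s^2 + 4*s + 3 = (s + 1)*(s + 3)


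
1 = 1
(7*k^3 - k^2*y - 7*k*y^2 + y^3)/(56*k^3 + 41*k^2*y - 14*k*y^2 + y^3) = (-k + y)/(-8*k + y)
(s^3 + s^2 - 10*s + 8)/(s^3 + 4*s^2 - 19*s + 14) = (s + 4)/(s + 7)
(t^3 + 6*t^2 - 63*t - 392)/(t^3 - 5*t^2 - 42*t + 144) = (t^2 + 14*t + 49)/(t^2 + 3*t - 18)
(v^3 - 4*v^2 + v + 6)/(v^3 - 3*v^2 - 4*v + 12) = (v + 1)/(v + 2)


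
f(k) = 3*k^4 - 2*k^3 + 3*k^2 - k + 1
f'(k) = 12*k^3 - 6*k^2 + 6*k - 1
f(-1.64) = 41.23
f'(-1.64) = -79.91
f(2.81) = 164.55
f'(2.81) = 234.74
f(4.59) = 1197.80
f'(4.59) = 1060.56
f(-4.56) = 1554.70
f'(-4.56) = -1290.95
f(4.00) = 685.00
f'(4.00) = 695.00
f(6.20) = 4066.36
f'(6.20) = 2665.50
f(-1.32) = 21.26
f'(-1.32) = -46.97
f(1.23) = 7.45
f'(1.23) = 19.63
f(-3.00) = 328.00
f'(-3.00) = -397.00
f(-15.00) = 159316.00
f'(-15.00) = -41941.00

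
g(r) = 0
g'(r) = 0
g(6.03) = 0.00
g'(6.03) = 0.00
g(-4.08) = 0.00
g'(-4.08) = 0.00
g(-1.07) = 0.00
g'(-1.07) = 0.00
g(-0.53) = 0.00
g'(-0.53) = 0.00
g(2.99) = 0.00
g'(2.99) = 0.00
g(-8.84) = 0.00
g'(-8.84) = 0.00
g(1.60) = 0.00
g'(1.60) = 0.00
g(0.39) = 0.00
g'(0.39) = 0.00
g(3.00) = 0.00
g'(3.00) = 0.00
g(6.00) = 0.00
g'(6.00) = 0.00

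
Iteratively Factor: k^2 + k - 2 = (k - 1)*(k + 2)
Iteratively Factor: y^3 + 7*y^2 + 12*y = (y)*(y^2 + 7*y + 12) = y*(y + 4)*(y + 3)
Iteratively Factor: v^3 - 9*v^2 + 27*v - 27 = (v - 3)*(v^2 - 6*v + 9) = (v - 3)^2*(v - 3)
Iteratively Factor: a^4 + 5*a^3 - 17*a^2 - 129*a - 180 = (a + 4)*(a^3 + a^2 - 21*a - 45) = (a + 3)*(a + 4)*(a^2 - 2*a - 15) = (a + 3)^2*(a + 4)*(a - 5)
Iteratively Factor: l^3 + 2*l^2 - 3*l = (l + 3)*(l^2 - l) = (l - 1)*(l + 3)*(l)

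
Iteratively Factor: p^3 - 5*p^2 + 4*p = (p - 4)*(p^2 - p) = p*(p - 4)*(p - 1)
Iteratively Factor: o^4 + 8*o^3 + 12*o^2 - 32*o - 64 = (o - 2)*(o^3 + 10*o^2 + 32*o + 32) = (o - 2)*(o + 2)*(o^2 + 8*o + 16) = (o - 2)*(o + 2)*(o + 4)*(o + 4)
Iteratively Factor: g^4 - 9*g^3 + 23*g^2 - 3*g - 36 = (g - 4)*(g^3 - 5*g^2 + 3*g + 9) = (g - 4)*(g - 3)*(g^2 - 2*g - 3) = (g - 4)*(g - 3)^2*(g + 1)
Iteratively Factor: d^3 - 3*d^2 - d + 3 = (d + 1)*(d^2 - 4*d + 3) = (d - 1)*(d + 1)*(d - 3)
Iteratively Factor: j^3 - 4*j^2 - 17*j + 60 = (j + 4)*(j^2 - 8*j + 15) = (j - 5)*(j + 4)*(j - 3)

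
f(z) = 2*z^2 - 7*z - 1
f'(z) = 4*z - 7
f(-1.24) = 10.76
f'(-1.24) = -11.96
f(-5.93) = 110.84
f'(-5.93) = -30.72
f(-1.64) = 15.86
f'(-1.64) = -13.56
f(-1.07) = 8.78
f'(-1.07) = -11.28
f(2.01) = -6.99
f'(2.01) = 1.04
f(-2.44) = 27.99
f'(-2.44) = -16.76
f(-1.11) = 9.23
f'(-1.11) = -11.44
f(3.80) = 1.28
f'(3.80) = 8.20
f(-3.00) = 38.00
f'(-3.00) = -19.00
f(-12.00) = 371.00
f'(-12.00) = -55.00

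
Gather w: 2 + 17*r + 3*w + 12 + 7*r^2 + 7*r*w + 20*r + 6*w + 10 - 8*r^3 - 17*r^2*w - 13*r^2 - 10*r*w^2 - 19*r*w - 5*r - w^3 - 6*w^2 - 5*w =-8*r^3 - 6*r^2 + 32*r - w^3 + w^2*(-10*r - 6) + w*(-17*r^2 - 12*r + 4) + 24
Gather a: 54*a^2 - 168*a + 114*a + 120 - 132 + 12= 54*a^2 - 54*a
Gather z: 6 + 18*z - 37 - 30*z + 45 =14 - 12*z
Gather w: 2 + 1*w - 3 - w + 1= 0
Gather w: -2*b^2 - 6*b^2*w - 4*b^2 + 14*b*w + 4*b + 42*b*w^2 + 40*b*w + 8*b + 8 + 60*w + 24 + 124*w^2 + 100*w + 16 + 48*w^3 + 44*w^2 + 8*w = -6*b^2 + 12*b + 48*w^3 + w^2*(42*b + 168) + w*(-6*b^2 + 54*b + 168) + 48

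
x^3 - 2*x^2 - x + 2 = (x - 2)*(x - 1)*(x + 1)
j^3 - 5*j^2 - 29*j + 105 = (j - 7)*(j - 3)*(j + 5)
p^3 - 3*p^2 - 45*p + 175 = (p - 5)^2*(p + 7)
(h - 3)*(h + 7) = h^2 + 4*h - 21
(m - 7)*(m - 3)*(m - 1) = m^3 - 11*m^2 + 31*m - 21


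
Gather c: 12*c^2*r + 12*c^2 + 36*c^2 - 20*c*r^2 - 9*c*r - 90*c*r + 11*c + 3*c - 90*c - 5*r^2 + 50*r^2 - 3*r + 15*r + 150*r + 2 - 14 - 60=c^2*(12*r + 48) + c*(-20*r^2 - 99*r - 76) + 45*r^2 + 162*r - 72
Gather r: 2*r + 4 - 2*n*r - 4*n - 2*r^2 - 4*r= -4*n - 2*r^2 + r*(-2*n - 2) + 4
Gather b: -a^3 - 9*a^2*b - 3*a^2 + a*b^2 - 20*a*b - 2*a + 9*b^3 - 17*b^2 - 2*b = -a^3 - 3*a^2 - 2*a + 9*b^3 + b^2*(a - 17) + b*(-9*a^2 - 20*a - 2)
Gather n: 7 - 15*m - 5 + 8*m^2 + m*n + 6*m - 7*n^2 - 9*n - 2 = 8*m^2 - 9*m - 7*n^2 + n*(m - 9)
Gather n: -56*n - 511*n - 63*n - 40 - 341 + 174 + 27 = -630*n - 180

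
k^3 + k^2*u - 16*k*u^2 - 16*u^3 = (k - 4*u)*(k + u)*(k + 4*u)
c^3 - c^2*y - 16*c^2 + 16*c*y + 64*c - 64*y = (c - 8)^2*(c - y)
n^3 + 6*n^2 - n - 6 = (n - 1)*(n + 1)*(n + 6)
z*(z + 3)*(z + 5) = z^3 + 8*z^2 + 15*z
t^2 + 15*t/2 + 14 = (t + 7/2)*(t + 4)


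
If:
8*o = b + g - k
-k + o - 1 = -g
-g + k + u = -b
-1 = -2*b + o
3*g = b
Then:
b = 10/17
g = 10/51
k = -32/51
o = 3/17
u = 4/17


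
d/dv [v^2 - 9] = 2*v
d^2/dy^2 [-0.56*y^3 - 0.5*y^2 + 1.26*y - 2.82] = -3.36*y - 1.0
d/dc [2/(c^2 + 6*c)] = 4*(-c - 3)/(c^2*(c + 6)^2)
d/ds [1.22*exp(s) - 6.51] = 1.22*exp(s)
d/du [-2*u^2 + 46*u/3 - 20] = 46/3 - 4*u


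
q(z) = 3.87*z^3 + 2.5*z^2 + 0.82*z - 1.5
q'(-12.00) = 1612.66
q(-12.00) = -6338.70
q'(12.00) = 1732.66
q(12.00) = 7055.70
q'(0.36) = 4.12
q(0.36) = -0.70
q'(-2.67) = 70.24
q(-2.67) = -59.53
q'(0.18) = 2.10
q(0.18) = -1.25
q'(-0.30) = 0.36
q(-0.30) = -1.63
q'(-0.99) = 7.25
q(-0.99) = -3.62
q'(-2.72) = 73.12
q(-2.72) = -63.11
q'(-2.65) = 69.10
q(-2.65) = -58.14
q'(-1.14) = 10.21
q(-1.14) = -4.92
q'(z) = 11.61*z^2 + 5.0*z + 0.82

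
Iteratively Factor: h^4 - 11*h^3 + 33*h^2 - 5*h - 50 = (h - 5)*(h^3 - 6*h^2 + 3*h + 10) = (h - 5)^2*(h^2 - h - 2) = (h - 5)^2*(h - 2)*(h + 1)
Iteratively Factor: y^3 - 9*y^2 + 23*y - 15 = (y - 3)*(y^2 - 6*y + 5) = (y - 3)*(y - 1)*(y - 5)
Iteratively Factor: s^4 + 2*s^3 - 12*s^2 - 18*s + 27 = (s - 3)*(s^3 + 5*s^2 + 3*s - 9) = (s - 3)*(s + 3)*(s^2 + 2*s - 3) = (s - 3)*(s - 1)*(s + 3)*(s + 3)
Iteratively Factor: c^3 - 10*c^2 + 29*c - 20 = (c - 5)*(c^2 - 5*c + 4) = (c - 5)*(c - 4)*(c - 1)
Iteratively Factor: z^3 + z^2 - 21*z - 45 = (z + 3)*(z^2 - 2*z - 15) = (z - 5)*(z + 3)*(z + 3)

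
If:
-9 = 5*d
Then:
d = -9/5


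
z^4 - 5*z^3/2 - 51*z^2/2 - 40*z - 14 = (z - 7)*(z + 1/2)*(z + 2)^2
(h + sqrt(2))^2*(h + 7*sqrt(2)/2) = h^3 + 11*sqrt(2)*h^2/2 + 16*h + 7*sqrt(2)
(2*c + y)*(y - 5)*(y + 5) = 2*c*y^2 - 50*c + y^3 - 25*y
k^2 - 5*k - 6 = (k - 6)*(k + 1)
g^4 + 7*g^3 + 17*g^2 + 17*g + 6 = (g + 1)^2*(g + 2)*(g + 3)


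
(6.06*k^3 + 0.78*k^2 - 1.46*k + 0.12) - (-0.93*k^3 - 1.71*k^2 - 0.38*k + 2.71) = 6.99*k^3 + 2.49*k^2 - 1.08*k - 2.59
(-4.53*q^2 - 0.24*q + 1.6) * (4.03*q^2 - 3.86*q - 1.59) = -18.2559*q^4 + 16.5186*q^3 + 14.5771*q^2 - 5.7944*q - 2.544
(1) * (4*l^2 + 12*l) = 4*l^2 + 12*l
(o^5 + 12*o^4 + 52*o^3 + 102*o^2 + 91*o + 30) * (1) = o^5 + 12*o^4 + 52*o^3 + 102*o^2 + 91*o + 30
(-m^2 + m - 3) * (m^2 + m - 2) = -m^4 - 5*m + 6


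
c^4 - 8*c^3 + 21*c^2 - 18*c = c*(c - 3)^2*(c - 2)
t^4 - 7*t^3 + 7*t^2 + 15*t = t*(t - 5)*(t - 3)*(t + 1)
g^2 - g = g*(g - 1)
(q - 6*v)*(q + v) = q^2 - 5*q*v - 6*v^2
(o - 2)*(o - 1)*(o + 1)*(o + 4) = o^4 + 2*o^3 - 9*o^2 - 2*o + 8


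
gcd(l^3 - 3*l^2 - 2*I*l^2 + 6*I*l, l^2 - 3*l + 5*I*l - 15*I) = l - 3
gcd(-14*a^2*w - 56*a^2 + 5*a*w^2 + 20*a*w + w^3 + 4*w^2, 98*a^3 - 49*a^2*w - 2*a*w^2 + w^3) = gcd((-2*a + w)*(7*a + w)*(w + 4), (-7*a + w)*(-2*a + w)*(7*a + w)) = -14*a^2 + 5*a*w + w^2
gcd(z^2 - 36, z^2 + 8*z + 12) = z + 6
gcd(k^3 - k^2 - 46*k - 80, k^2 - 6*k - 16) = k^2 - 6*k - 16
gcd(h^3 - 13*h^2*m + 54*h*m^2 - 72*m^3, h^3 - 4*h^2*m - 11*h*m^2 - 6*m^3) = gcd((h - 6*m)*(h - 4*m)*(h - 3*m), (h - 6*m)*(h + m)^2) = h - 6*m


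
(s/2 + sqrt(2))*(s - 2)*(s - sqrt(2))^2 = s^4/2 - s^3 - 3*s^2 + 2*sqrt(2)*s + 6*s - 4*sqrt(2)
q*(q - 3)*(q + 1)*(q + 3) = q^4 + q^3 - 9*q^2 - 9*q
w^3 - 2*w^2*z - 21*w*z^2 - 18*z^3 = (w - 6*z)*(w + z)*(w + 3*z)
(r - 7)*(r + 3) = r^2 - 4*r - 21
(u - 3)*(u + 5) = u^2 + 2*u - 15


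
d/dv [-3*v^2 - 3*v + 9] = -6*v - 3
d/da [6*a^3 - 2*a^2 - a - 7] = 18*a^2 - 4*a - 1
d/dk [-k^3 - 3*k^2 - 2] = 3*k*(-k - 2)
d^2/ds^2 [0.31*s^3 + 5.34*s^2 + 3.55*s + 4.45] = 1.86*s + 10.68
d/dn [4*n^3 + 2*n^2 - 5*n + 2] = 12*n^2 + 4*n - 5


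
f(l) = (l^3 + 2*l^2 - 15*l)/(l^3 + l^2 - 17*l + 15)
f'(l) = (-3*l^2 - 2*l + 17)*(l^3 + 2*l^2 - 15*l)/(l^3 + l^2 - 17*l + 15)^2 + (3*l^2 + 4*l - 15)/(l^3 + l^2 - 17*l + 15) = -1/(l^2 - 2*l + 1)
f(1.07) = 15.29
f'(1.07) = -204.08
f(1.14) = 8.14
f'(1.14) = -51.02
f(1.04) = 26.00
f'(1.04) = -625.00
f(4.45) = 1.29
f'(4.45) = -0.08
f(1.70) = 2.43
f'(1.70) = -2.04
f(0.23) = -0.30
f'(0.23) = -1.69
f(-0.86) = 0.46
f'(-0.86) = -0.29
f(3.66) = 1.38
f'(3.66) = -0.14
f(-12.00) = 0.92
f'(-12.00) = -0.00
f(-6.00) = 0.86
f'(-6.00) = -0.02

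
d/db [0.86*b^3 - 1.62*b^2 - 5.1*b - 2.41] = 2.58*b^2 - 3.24*b - 5.1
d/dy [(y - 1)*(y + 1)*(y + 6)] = 3*y^2 + 12*y - 1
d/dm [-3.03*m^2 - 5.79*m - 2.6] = -6.06*m - 5.79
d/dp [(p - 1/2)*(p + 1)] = 2*p + 1/2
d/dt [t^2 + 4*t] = 2*t + 4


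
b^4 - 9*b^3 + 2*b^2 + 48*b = b*(b - 8)*(b - 3)*(b + 2)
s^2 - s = s*(s - 1)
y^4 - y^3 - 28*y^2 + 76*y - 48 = (y - 4)*(y - 2)*(y - 1)*(y + 6)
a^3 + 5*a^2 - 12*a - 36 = (a - 3)*(a + 2)*(a + 6)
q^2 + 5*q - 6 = (q - 1)*(q + 6)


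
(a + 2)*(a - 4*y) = a^2 - 4*a*y + 2*a - 8*y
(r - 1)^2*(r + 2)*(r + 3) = r^4 + 3*r^3 - 3*r^2 - 7*r + 6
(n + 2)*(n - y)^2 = n^3 - 2*n^2*y + 2*n^2 + n*y^2 - 4*n*y + 2*y^2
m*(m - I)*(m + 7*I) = m^3 + 6*I*m^2 + 7*m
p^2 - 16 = (p - 4)*(p + 4)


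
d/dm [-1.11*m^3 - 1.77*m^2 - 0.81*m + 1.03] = -3.33*m^2 - 3.54*m - 0.81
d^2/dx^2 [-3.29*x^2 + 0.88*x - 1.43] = -6.58000000000000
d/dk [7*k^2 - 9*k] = 14*k - 9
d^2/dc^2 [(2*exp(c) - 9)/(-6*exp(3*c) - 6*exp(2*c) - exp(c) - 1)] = (-288*exp(6*c) + 2700*exp(5*c) + 3540*exp(4*c) + 1572*exp(3*c) - 252*exp(2*c) - 205*exp(c) - 11)*exp(c)/(216*exp(9*c) + 648*exp(8*c) + 756*exp(7*c) + 540*exp(6*c) + 342*exp(5*c) + 162*exp(4*c) + 55*exp(3*c) + 21*exp(2*c) + 3*exp(c) + 1)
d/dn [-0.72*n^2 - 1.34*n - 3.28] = -1.44*n - 1.34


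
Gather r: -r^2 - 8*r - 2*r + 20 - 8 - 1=-r^2 - 10*r + 11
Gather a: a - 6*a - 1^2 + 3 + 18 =20 - 5*a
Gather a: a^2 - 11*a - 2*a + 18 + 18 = a^2 - 13*a + 36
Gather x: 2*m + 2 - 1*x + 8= 2*m - x + 10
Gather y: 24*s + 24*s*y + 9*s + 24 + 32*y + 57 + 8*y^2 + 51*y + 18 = 33*s + 8*y^2 + y*(24*s + 83) + 99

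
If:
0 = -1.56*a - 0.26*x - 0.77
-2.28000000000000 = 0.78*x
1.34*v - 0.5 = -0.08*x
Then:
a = -0.01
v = 0.55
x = -2.92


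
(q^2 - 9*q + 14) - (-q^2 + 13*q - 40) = 2*q^2 - 22*q + 54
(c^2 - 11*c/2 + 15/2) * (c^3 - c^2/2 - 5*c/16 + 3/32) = c^5 - 6*c^4 + 159*c^3/16 - 31*c^2/16 - 183*c/64 + 45/64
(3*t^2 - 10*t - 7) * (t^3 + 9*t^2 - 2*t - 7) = 3*t^5 + 17*t^4 - 103*t^3 - 64*t^2 + 84*t + 49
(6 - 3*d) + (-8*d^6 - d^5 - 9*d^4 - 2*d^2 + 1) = -8*d^6 - d^5 - 9*d^4 - 2*d^2 - 3*d + 7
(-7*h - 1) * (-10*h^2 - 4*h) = 70*h^3 + 38*h^2 + 4*h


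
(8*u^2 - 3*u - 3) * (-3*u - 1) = -24*u^3 + u^2 + 12*u + 3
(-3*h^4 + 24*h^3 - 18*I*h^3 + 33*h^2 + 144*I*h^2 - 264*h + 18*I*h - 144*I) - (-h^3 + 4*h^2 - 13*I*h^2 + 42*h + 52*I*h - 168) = -3*h^4 + 25*h^3 - 18*I*h^3 + 29*h^2 + 157*I*h^2 - 306*h - 34*I*h + 168 - 144*I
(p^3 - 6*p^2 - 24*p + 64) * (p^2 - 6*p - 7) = p^5 - 12*p^4 + 5*p^3 + 250*p^2 - 216*p - 448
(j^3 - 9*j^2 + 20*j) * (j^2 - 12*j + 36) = j^5 - 21*j^4 + 164*j^3 - 564*j^2 + 720*j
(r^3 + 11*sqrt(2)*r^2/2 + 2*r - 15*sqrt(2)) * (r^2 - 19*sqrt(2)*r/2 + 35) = r^5 - 4*sqrt(2)*r^4 - 135*r^3/2 + 317*sqrt(2)*r^2/2 + 355*r - 525*sqrt(2)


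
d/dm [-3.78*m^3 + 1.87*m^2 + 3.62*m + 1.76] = -11.34*m^2 + 3.74*m + 3.62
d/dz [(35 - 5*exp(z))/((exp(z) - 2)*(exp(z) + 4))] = 5*(exp(2*z) - 14*exp(z) - 6)*exp(z)/(exp(4*z) + 4*exp(3*z) - 12*exp(2*z) - 32*exp(z) + 64)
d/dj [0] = 0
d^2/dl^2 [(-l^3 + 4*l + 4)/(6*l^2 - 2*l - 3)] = 2*(122*l^3 + 414*l^2 + 45*l + 64)/(216*l^6 - 216*l^5 - 252*l^4 + 208*l^3 + 126*l^2 - 54*l - 27)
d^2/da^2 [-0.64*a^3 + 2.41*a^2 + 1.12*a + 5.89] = 4.82 - 3.84*a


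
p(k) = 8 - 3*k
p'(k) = -3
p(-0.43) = 9.29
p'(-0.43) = -3.00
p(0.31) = 7.07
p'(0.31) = -3.00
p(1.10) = 4.70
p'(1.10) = -3.00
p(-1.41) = 12.23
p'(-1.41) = -3.00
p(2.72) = -0.16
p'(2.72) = -3.00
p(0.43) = 6.71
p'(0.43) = -3.00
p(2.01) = 1.97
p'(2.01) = -3.00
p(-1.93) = 13.79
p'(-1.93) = -3.00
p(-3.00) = 17.00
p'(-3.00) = -3.00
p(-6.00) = 26.00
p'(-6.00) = -3.00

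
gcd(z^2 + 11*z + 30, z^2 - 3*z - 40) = z + 5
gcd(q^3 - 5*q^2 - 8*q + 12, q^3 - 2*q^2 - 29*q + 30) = q^2 - 7*q + 6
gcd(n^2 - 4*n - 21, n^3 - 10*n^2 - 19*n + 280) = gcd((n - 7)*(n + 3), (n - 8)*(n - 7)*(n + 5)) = n - 7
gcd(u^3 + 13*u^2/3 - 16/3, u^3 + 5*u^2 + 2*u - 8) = u^2 + 3*u - 4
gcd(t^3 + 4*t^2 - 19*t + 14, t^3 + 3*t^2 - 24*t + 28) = t^2 + 5*t - 14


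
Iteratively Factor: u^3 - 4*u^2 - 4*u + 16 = (u + 2)*(u^2 - 6*u + 8) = (u - 4)*(u + 2)*(u - 2)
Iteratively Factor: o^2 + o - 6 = (o + 3)*(o - 2)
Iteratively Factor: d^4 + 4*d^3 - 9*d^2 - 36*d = (d - 3)*(d^3 + 7*d^2 + 12*d) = (d - 3)*(d + 4)*(d^2 + 3*d) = d*(d - 3)*(d + 4)*(d + 3)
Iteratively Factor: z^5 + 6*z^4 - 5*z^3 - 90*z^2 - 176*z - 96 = (z - 4)*(z^4 + 10*z^3 + 35*z^2 + 50*z + 24) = (z - 4)*(z + 3)*(z^3 + 7*z^2 + 14*z + 8) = (z - 4)*(z + 3)*(z + 4)*(z^2 + 3*z + 2) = (z - 4)*(z + 2)*(z + 3)*(z + 4)*(z + 1)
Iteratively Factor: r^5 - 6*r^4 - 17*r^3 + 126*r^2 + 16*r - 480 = (r - 3)*(r^4 - 3*r^3 - 26*r^2 + 48*r + 160) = (r - 4)*(r - 3)*(r^3 + r^2 - 22*r - 40) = (r - 4)*(r - 3)*(r + 4)*(r^2 - 3*r - 10) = (r - 5)*(r - 4)*(r - 3)*(r + 4)*(r + 2)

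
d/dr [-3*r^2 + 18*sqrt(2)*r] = -6*r + 18*sqrt(2)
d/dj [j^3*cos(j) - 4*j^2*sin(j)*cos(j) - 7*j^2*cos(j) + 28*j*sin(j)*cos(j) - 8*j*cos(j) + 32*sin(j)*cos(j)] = -j^3*sin(j) + 7*j^2*sin(j) + 3*j^2*cos(j) - 4*j^2*cos(2*j) + 8*j*sin(j) - 4*j*sin(2*j) - 14*j*cos(j) + 28*j*cos(2*j) + 14*sin(2*j) - 8*cos(j) + 32*cos(2*j)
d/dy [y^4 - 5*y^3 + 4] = y^2*(4*y - 15)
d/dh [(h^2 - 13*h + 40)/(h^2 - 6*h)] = (7*h^2 - 80*h + 240)/(h^2*(h^2 - 12*h + 36))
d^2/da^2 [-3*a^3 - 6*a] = -18*a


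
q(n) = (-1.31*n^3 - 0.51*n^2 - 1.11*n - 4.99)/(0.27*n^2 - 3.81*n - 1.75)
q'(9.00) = 28.48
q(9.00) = 71.37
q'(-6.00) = -2.45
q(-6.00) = 8.64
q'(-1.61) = -1.73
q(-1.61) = 0.19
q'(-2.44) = -1.57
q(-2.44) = 1.50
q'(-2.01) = -1.55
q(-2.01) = 0.83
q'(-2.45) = -1.57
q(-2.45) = 1.51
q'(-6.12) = -2.48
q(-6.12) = 8.93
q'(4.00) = 4.33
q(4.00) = 8.01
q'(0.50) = -0.88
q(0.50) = 1.63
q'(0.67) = -0.40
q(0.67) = 1.52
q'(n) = (3.81 - 0.54*n)*(-1.31*n^3 - 0.51*n^2 - 1.11*n - 4.99)/(0.27*n^2 - 3.81*n - 1.75)^2 + (-3.93*n^2 - 1.02*n - 1.11)/(0.27*n^2 - 3.81*n - 1.75) = (-0.3537*n^4 + 9.9822*n^3 + 9.1203*n^2 + 4.4796*n - 17.0694)/(0.0729*n^4 - 2.0574*n^3 + 13.5711*n^2 + 13.335*n + 3.0625)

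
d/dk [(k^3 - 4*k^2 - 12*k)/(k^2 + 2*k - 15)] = (k^4 + 4*k^3 - 41*k^2 + 120*k + 180)/(k^4 + 4*k^3 - 26*k^2 - 60*k + 225)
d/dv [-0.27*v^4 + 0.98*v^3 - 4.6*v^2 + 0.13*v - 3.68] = -1.08*v^3 + 2.94*v^2 - 9.2*v + 0.13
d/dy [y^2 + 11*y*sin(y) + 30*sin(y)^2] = 11*y*cos(y) + 2*y + 11*sin(y) + 30*sin(2*y)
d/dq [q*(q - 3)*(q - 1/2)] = 3*q^2 - 7*q + 3/2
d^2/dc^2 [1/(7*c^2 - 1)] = 14*(21*c^2 + 1)/(7*c^2 - 1)^3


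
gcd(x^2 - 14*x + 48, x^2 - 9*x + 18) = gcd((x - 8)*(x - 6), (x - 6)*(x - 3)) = x - 6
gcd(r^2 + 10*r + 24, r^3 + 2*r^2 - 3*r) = 1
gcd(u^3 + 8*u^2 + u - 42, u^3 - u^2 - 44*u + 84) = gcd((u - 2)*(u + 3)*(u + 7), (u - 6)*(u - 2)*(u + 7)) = u^2 + 5*u - 14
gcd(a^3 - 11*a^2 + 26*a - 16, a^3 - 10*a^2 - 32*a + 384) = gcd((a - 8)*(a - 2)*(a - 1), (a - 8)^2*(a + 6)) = a - 8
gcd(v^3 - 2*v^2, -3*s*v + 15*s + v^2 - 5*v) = 1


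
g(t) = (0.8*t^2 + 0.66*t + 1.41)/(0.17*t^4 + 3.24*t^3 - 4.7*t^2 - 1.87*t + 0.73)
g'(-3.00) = -0.01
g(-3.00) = -0.06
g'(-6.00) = -0.00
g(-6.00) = -0.04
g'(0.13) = 27.78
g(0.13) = 3.64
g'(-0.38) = -11.24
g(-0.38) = 2.17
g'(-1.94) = -0.06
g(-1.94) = -0.09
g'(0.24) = 1860.70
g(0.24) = 28.92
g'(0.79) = 0.78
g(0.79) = -1.21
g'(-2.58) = -0.02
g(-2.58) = -0.07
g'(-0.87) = -1.59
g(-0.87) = -0.45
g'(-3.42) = -0.01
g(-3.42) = -0.06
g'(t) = (1.6*t + 0.66)/(0.17*t^4 + 3.24*t^3 - 4.7*t^2 - 1.87*t + 0.73) + (0.8*t^2 + 0.66*t + 1.41)*(-0.68*t^3 - 9.72*t^2 + 9.4*t + 1.87)/(0.17*t^4 + 3.24*t^3 - 4.7*t^2 - 1.87*t + 0.73)^2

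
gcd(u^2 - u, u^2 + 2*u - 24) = 1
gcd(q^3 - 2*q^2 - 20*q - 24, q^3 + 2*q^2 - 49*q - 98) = q + 2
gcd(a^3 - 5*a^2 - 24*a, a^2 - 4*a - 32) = a - 8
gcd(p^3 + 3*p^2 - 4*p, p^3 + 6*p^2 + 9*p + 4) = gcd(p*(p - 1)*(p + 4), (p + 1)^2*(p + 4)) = p + 4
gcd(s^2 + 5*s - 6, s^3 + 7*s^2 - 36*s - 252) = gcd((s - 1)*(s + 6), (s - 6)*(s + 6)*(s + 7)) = s + 6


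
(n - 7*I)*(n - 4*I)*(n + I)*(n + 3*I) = n^4 - 7*I*n^3 + 13*n^2 - 79*I*n + 84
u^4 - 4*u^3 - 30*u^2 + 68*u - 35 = (u - 7)*(u - 1)^2*(u + 5)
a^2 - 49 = (a - 7)*(a + 7)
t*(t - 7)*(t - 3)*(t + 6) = t^4 - 4*t^3 - 39*t^2 + 126*t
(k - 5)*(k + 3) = k^2 - 2*k - 15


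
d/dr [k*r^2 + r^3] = r*(2*k + 3*r)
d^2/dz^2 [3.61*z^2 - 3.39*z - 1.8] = 7.22000000000000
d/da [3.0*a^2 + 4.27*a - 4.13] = 6.0*a + 4.27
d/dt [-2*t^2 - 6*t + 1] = -4*t - 6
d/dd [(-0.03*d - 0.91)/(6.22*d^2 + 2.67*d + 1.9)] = (0.1866*d^2 + 11.3204*d + 2.3727)/(38.6884*d^4 + 33.2148*d^3 + 30.7649*d^2 + 10.146*d + 3.61)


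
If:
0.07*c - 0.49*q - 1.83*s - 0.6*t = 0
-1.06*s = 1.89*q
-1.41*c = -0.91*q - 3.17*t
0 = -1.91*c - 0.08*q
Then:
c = 0.00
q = 0.00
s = 0.00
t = 0.00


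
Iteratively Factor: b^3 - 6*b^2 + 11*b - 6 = (b - 2)*(b^2 - 4*b + 3) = (b - 2)*(b - 1)*(b - 3)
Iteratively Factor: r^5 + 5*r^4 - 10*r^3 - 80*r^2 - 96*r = (r - 4)*(r^4 + 9*r^3 + 26*r^2 + 24*r) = (r - 4)*(r + 2)*(r^3 + 7*r^2 + 12*r) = (r - 4)*(r + 2)*(r + 3)*(r^2 + 4*r) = r*(r - 4)*(r + 2)*(r + 3)*(r + 4)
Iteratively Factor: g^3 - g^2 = (g - 1)*(g^2) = g*(g - 1)*(g)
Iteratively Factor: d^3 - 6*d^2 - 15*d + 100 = (d + 4)*(d^2 - 10*d + 25) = (d - 5)*(d + 4)*(d - 5)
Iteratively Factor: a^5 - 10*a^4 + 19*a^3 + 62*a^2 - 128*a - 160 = (a + 2)*(a^4 - 12*a^3 + 43*a^2 - 24*a - 80) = (a - 4)*(a + 2)*(a^3 - 8*a^2 + 11*a + 20) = (a - 5)*(a - 4)*(a + 2)*(a^2 - 3*a - 4) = (a - 5)*(a - 4)*(a + 1)*(a + 2)*(a - 4)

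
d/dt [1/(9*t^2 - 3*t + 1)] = 3*(1 - 6*t)/(9*t^2 - 3*t + 1)^2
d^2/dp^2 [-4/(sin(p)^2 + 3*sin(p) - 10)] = 4*(4*sin(p)^4 + 9*sin(p)^3 + 43*sin(p)^2 + 12*sin(p) - 38)/(sin(p)^2 + 3*sin(p) - 10)^3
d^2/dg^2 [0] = 0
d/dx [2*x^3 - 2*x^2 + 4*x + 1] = 6*x^2 - 4*x + 4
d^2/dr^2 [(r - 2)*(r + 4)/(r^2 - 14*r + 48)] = 16*(2*r^3 - 21*r^2 + 6*r + 308)/(r^6 - 42*r^5 + 732*r^4 - 6776*r^3 + 35136*r^2 - 96768*r + 110592)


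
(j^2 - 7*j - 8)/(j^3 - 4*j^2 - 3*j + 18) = (j^2 - 7*j - 8)/(j^3 - 4*j^2 - 3*j + 18)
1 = 1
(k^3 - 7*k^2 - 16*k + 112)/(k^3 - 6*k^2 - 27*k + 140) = (k + 4)/(k + 5)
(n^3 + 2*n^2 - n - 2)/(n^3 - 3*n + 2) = (n + 1)/(n - 1)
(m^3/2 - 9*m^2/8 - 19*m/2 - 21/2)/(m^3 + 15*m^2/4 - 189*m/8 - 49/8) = (4*m^3 - 9*m^2 - 76*m - 84)/(8*m^3 + 30*m^2 - 189*m - 49)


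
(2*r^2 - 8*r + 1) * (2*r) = 4*r^3 - 16*r^2 + 2*r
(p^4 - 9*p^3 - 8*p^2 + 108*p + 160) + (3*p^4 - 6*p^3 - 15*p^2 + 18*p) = 4*p^4 - 15*p^3 - 23*p^2 + 126*p + 160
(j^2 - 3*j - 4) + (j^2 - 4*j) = 2*j^2 - 7*j - 4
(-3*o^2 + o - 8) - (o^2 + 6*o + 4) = -4*o^2 - 5*o - 12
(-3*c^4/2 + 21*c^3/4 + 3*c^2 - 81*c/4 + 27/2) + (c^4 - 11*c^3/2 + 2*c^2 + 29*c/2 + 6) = -c^4/2 - c^3/4 + 5*c^2 - 23*c/4 + 39/2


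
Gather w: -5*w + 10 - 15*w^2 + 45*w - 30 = -15*w^2 + 40*w - 20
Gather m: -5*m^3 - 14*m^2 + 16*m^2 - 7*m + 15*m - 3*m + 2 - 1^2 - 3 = -5*m^3 + 2*m^2 + 5*m - 2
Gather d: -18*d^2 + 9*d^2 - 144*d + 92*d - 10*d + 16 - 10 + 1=-9*d^2 - 62*d + 7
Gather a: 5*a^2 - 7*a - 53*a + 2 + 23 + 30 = 5*a^2 - 60*a + 55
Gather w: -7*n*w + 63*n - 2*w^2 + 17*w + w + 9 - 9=63*n - 2*w^2 + w*(18 - 7*n)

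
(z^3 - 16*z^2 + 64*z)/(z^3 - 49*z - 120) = z*(z - 8)/(z^2 + 8*z + 15)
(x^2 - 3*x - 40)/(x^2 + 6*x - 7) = (x^2 - 3*x - 40)/(x^2 + 6*x - 7)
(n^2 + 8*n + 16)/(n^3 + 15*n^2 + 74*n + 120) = (n + 4)/(n^2 + 11*n + 30)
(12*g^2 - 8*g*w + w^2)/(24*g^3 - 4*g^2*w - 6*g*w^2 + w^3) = 1/(2*g + w)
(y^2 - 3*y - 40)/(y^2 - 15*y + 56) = (y + 5)/(y - 7)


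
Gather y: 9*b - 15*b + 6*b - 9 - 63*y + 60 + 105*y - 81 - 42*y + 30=0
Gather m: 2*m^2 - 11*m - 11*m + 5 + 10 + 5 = 2*m^2 - 22*m + 20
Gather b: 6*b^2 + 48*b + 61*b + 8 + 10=6*b^2 + 109*b + 18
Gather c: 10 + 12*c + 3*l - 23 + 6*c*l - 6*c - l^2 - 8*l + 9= c*(6*l + 6) - l^2 - 5*l - 4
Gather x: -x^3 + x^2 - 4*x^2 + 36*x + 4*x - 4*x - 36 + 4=-x^3 - 3*x^2 + 36*x - 32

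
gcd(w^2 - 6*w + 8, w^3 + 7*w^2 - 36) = w - 2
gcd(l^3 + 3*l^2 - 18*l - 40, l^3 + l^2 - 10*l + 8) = 1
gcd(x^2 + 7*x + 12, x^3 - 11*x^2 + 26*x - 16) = 1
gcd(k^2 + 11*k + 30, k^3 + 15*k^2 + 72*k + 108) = k + 6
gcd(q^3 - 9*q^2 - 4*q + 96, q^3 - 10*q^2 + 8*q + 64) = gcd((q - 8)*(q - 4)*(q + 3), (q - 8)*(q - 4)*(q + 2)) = q^2 - 12*q + 32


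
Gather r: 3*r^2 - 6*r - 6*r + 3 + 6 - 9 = 3*r^2 - 12*r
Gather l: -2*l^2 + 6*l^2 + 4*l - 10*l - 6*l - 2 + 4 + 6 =4*l^2 - 12*l + 8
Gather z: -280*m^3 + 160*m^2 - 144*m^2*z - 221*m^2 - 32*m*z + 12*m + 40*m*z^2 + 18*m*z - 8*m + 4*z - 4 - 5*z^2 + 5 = -280*m^3 - 61*m^2 + 4*m + z^2*(40*m - 5) + z*(-144*m^2 - 14*m + 4) + 1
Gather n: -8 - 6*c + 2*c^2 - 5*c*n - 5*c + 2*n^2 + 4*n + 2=2*c^2 - 11*c + 2*n^2 + n*(4 - 5*c) - 6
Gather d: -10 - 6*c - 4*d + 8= -6*c - 4*d - 2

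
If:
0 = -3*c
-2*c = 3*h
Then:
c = 0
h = 0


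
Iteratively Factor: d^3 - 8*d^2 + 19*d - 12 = (d - 3)*(d^2 - 5*d + 4) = (d - 3)*(d - 1)*(d - 4)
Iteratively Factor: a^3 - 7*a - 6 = (a - 3)*(a^2 + 3*a + 2) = (a - 3)*(a + 2)*(a + 1)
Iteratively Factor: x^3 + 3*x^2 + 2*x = (x + 2)*(x^2 + x) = (x + 1)*(x + 2)*(x)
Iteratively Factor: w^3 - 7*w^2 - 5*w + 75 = (w + 3)*(w^2 - 10*w + 25) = (w - 5)*(w + 3)*(w - 5)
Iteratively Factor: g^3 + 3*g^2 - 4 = (g + 2)*(g^2 + g - 2) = (g + 2)^2*(g - 1)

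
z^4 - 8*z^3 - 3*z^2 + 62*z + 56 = (z - 7)*(z - 4)*(z + 1)*(z + 2)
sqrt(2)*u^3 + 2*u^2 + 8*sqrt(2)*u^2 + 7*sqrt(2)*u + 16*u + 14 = (u + 7)*(u + sqrt(2))*(sqrt(2)*u + sqrt(2))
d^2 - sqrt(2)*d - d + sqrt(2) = (d - 1)*(d - sqrt(2))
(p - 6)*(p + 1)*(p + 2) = p^3 - 3*p^2 - 16*p - 12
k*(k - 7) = k^2 - 7*k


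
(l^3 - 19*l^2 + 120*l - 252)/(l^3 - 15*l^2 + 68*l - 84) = (l - 6)/(l - 2)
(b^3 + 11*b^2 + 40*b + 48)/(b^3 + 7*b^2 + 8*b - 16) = (b + 3)/(b - 1)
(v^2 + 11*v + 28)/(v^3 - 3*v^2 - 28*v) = (v + 7)/(v*(v - 7))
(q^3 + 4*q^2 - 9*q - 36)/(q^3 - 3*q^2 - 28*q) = (q^2 - 9)/(q*(q - 7))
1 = 1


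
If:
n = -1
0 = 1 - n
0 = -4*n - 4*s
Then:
No Solution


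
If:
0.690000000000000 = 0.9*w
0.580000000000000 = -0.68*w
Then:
No Solution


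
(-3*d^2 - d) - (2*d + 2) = -3*d^2 - 3*d - 2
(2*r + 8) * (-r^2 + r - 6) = -2*r^3 - 6*r^2 - 4*r - 48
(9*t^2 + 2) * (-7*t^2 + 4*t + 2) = -63*t^4 + 36*t^3 + 4*t^2 + 8*t + 4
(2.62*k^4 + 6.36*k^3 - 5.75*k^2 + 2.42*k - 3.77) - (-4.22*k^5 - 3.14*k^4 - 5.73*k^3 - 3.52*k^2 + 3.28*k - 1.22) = 4.22*k^5 + 5.76*k^4 + 12.09*k^3 - 2.23*k^2 - 0.86*k - 2.55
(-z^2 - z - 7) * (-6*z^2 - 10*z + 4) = 6*z^4 + 16*z^3 + 48*z^2 + 66*z - 28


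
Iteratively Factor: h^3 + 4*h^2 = (h)*(h^2 + 4*h) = h*(h + 4)*(h)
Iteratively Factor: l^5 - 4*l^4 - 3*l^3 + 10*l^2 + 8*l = (l - 2)*(l^4 - 2*l^3 - 7*l^2 - 4*l) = (l - 2)*(l + 1)*(l^3 - 3*l^2 - 4*l) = (l - 2)*(l + 1)^2*(l^2 - 4*l) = l*(l - 2)*(l + 1)^2*(l - 4)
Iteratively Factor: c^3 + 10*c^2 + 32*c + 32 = (c + 4)*(c^2 + 6*c + 8) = (c + 4)^2*(c + 2)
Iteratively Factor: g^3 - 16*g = (g)*(g^2 - 16) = g*(g + 4)*(g - 4)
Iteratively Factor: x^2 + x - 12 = (x - 3)*(x + 4)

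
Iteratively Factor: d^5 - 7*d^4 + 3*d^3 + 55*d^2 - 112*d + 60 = (d - 2)*(d^4 - 5*d^3 - 7*d^2 + 41*d - 30) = (d - 2)*(d - 1)*(d^3 - 4*d^2 - 11*d + 30) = (d - 2)*(d - 1)*(d + 3)*(d^2 - 7*d + 10) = (d - 2)^2*(d - 1)*(d + 3)*(d - 5)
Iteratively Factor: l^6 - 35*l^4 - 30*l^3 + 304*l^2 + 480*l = (l + 2)*(l^5 - 2*l^4 - 31*l^3 + 32*l^2 + 240*l) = l*(l + 2)*(l^4 - 2*l^3 - 31*l^2 + 32*l + 240) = l*(l - 5)*(l + 2)*(l^3 + 3*l^2 - 16*l - 48) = l*(l - 5)*(l + 2)*(l + 4)*(l^2 - l - 12) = l*(l - 5)*(l + 2)*(l + 3)*(l + 4)*(l - 4)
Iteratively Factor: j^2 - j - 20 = (j - 5)*(j + 4)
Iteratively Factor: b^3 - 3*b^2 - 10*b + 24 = (b - 2)*(b^2 - b - 12) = (b - 2)*(b + 3)*(b - 4)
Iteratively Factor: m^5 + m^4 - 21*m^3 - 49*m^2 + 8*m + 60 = (m + 3)*(m^4 - 2*m^3 - 15*m^2 - 4*m + 20) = (m - 1)*(m + 3)*(m^3 - m^2 - 16*m - 20) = (m - 1)*(m + 2)*(m + 3)*(m^2 - 3*m - 10) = (m - 1)*(m + 2)^2*(m + 3)*(m - 5)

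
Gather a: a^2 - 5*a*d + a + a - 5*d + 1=a^2 + a*(2 - 5*d) - 5*d + 1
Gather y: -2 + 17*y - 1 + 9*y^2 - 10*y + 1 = 9*y^2 + 7*y - 2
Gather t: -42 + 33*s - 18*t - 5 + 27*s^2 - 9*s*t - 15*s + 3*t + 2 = 27*s^2 + 18*s + t*(-9*s - 15) - 45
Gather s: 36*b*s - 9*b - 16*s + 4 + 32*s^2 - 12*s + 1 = -9*b + 32*s^2 + s*(36*b - 28) + 5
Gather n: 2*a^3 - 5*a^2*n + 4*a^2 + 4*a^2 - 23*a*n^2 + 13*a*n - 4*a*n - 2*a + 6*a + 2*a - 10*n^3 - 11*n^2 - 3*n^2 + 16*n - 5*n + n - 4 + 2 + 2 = 2*a^3 + 8*a^2 + 6*a - 10*n^3 + n^2*(-23*a - 14) + n*(-5*a^2 + 9*a + 12)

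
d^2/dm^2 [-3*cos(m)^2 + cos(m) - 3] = -cos(m) + 6*cos(2*m)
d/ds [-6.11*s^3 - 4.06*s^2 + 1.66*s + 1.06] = -18.33*s^2 - 8.12*s + 1.66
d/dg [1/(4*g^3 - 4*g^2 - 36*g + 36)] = (-3*g^2 + 2*g + 9)/(4*(g^3 - g^2 - 9*g + 9)^2)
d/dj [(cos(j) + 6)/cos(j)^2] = (cos(j) + 12)*sin(j)/cos(j)^3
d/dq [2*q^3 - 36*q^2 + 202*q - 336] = 6*q^2 - 72*q + 202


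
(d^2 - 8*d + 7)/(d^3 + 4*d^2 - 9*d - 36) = (d^2 - 8*d + 7)/(d^3 + 4*d^2 - 9*d - 36)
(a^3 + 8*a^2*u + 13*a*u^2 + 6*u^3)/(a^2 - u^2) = (-a^2 - 7*a*u - 6*u^2)/(-a + u)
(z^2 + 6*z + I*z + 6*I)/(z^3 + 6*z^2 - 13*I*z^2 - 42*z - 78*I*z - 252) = (z + I)/(z^2 - 13*I*z - 42)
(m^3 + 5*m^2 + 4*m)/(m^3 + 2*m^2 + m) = (m + 4)/(m + 1)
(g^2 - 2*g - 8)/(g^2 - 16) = (g + 2)/(g + 4)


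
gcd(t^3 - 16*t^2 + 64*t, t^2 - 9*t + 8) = t - 8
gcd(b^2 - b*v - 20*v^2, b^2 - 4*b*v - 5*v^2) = -b + 5*v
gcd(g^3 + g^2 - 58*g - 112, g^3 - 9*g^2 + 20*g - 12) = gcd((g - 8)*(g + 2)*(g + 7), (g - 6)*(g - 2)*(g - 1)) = 1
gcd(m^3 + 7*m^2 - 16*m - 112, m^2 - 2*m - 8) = m - 4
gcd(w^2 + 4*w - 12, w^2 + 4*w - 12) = w^2 + 4*w - 12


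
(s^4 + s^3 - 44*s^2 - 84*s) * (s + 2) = s^5 + 3*s^4 - 42*s^3 - 172*s^2 - 168*s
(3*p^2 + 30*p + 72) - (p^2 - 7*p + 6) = 2*p^2 + 37*p + 66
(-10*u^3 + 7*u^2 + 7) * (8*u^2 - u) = -80*u^5 + 66*u^4 - 7*u^3 + 56*u^2 - 7*u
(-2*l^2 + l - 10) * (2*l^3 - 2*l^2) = -4*l^5 + 6*l^4 - 22*l^3 + 20*l^2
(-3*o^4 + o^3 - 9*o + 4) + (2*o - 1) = -3*o^4 + o^3 - 7*o + 3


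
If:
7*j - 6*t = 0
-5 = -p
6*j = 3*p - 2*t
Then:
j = 9/5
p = 5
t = 21/10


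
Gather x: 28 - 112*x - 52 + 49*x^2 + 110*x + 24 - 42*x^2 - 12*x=7*x^2 - 14*x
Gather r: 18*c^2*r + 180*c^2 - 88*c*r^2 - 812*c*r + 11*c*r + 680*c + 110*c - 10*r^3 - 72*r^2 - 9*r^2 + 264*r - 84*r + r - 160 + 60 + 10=180*c^2 + 790*c - 10*r^3 + r^2*(-88*c - 81) + r*(18*c^2 - 801*c + 181) - 90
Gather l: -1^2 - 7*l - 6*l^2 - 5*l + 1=-6*l^2 - 12*l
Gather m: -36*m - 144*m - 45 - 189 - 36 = -180*m - 270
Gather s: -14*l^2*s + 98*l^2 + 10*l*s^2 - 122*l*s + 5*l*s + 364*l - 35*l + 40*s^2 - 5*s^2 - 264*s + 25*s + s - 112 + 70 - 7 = 98*l^2 + 329*l + s^2*(10*l + 35) + s*(-14*l^2 - 117*l - 238) - 49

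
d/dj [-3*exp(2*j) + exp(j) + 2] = (1 - 6*exp(j))*exp(j)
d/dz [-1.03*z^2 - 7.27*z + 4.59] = -2.06*z - 7.27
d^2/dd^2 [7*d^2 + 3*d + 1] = 14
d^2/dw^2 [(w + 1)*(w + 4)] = 2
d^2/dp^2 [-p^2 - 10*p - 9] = -2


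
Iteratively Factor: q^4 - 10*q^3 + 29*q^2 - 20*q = (q - 5)*(q^3 - 5*q^2 + 4*q) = (q - 5)*(q - 1)*(q^2 - 4*q) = (q - 5)*(q - 4)*(q - 1)*(q)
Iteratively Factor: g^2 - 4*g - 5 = (g + 1)*(g - 5)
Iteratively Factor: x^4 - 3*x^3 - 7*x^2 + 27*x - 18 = (x - 2)*(x^3 - x^2 - 9*x + 9) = (x - 2)*(x - 1)*(x^2 - 9) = (x - 3)*(x - 2)*(x - 1)*(x + 3)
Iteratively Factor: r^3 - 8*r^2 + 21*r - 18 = (r - 2)*(r^2 - 6*r + 9) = (r - 3)*(r - 2)*(r - 3)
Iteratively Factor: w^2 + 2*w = (w + 2)*(w)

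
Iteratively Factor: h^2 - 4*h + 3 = (h - 3)*(h - 1)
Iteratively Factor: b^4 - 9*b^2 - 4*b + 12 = (b + 2)*(b^3 - 2*b^2 - 5*b + 6) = (b - 3)*(b + 2)*(b^2 + b - 2) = (b - 3)*(b + 2)^2*(b - 1)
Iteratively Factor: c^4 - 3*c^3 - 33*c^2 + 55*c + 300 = (c + 3)*(c^3 - 6*c^2 - 15*c + 100) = (c + 3)*(c + 4)*(c^2 - 10*c + 25) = (c - 5)*(c + 3)*(c + 4)*(c - 5)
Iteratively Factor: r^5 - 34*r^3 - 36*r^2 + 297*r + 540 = (r - 5)*(r^4 + 5*r^3 - 9*r^2 - 81*r - 108) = (r - 5)*(r + 3)*(r^3 + 2*r^2 - 15*r - 36) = (r - 5)*(r - 4)*(r + 3)*(r^2 + 6*r + 9) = (r - 5)*(r - 4)*(r + 3)^2*(r + 3)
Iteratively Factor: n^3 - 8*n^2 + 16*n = (n)*(n^2 - 8*n + 16) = n*(n - 4)*(n - 4)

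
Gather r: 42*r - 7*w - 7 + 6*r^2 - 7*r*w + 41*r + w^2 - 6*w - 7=6*r^2 + r*(83 - 7*w) + w^2 - 13*w - 14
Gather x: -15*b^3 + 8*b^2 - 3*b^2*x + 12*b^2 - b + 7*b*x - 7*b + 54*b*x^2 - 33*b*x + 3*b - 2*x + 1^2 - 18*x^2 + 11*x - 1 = -15*b^3 + 20*b^2 - 5*b + x^2*(54*b - 18) + x*(-3*b^2 - 26*b + 9)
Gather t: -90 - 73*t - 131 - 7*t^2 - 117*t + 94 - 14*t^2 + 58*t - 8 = -21*t^2 - 132*t - 135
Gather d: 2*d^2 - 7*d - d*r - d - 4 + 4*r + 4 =2*d^2 + d*(-r - 8) + 4*r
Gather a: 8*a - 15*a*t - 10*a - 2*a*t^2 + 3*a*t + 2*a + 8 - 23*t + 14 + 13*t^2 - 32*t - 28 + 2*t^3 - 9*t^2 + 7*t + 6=a*(-2*t^2 - 12*t) + 2*t^3 + 4*t^2 - 48*t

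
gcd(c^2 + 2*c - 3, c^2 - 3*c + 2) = c - 1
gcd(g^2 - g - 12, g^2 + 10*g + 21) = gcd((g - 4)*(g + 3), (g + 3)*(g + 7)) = g + 3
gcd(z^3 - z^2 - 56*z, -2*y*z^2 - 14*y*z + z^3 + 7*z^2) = z^2 + 7*z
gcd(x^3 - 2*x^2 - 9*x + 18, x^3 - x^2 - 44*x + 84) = x - 2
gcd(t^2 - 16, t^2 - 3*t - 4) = t - 4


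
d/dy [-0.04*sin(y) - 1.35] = -0.04*cos(y)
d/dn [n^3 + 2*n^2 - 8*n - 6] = 3*n^2 + 4*n - 8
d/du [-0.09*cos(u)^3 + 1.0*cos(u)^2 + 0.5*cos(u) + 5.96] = (0.27*cos(u)^2 - 2.0*cos(u) - 0.5)*sin(u)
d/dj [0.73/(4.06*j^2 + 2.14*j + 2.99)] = (-5.9276*j - 1.5622)/(4.06*j^2 + 2.14*j + 2.99)^2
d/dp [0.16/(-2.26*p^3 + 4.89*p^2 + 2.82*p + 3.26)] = (1.0848*p^2 - 1.5648*p - 0.4512)/(-2.26*p^3 + 4.89*p^2 + 2.82*p + 3.26)^2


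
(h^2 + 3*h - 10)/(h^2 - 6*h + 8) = (h + 5)/(h - 4)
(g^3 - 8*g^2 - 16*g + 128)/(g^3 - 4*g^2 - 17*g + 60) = (g^2 - 12*g + 32)/(g^2 - 8*g + 15)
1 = 1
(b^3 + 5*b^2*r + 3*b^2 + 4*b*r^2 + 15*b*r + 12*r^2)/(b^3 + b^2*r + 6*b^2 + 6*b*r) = (b^2 + 4*b*r + 3*b + 12*r)/(b*(b + 6))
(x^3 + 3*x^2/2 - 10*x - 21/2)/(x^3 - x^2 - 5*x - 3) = (x + 7/2)/(x + 1)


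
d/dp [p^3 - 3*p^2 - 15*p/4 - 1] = 3*p^2 - 6*p - 15/4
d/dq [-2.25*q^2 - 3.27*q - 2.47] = -4.5*q - 3.27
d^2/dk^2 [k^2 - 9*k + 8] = 2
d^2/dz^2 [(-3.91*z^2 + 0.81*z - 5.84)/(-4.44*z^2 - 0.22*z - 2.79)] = (-39.574608*z^3 + 400.151448*z^2 + 94.430808*z - 82.255838)/(87.528384*z^6 + 13.010976*z^5 + 165.64752*z^4 + 16.36228*z^3 + 104.08932*z^2 + 5.137506*z + 21.717639)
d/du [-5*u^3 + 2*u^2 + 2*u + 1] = -15*u^2 + 4*u + 2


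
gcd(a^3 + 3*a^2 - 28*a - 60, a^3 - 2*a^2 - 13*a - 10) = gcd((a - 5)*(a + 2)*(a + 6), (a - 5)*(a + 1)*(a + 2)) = a^2 - 3*a - 10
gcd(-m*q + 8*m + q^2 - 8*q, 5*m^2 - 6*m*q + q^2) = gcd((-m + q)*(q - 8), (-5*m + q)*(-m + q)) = -m + q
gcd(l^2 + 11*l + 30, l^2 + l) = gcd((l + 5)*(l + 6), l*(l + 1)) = 1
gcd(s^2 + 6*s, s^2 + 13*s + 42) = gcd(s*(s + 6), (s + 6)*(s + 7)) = s + 6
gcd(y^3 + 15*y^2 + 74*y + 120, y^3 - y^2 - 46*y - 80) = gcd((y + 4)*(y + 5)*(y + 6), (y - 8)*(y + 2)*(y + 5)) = y + 5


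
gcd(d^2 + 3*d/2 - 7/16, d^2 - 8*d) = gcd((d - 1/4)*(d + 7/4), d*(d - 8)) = 1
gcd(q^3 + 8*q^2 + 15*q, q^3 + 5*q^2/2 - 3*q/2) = q^2 + 3*q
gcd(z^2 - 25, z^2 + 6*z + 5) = z + 5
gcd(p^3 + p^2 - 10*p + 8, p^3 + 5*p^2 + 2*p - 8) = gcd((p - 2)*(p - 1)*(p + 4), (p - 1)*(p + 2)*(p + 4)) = p^2 + 3*p - 4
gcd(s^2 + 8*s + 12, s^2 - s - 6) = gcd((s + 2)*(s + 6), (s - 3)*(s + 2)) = s + 2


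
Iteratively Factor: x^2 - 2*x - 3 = (x + 1)*(x - 3)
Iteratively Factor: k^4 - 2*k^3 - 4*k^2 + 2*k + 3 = (k - 1)*(k^3 - k^2 - 5*k - 3) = (k - 1)*(k + 1)*(k^2 - 2*k - 3) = (k - 3)*(k - 1)*(k + 1)*(k + 1)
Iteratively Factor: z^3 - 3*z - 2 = (z + 1)*(z^2 - z - 2) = (z - 2)*(z + 1)*(z + 1)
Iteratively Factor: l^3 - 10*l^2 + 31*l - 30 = (l - 5)*(l^2 - 5*l + 6) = (l - 5)*(l - 3)*(l - 2)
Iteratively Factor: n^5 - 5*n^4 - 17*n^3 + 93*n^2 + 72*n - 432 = (n - 4)*(n^4 - n^3 - 21*n^2 + 9*n + 108) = (n - 4)*(n + 3)*(n^3 - 4*n^2 - 9*n + 36) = (n - 4)*(n - 3)*(n + 3)*(n^2 - n - 12) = (n - 4)*(n - 3)*(n + 3)^2*(n - 4)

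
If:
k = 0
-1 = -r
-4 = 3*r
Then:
No Solution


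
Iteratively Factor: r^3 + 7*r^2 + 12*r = (r + 4)*(r^2 + 3*r) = r*(r + 4)*(r + 3)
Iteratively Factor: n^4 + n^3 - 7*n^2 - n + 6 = (n + 3)*(n^3 - 2*n^2 - n + 2) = (n - 1)*(n + 3)*(n^2 - n - 2) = (n - 1)*(n + 1)*(n + 3)*(n - 2)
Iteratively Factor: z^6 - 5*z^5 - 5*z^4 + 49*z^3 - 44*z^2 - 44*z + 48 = (z + 3)*(z^5 - 8*z^4 + 19*z^3 - 8*z^2 - 20*z + 16) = (z - 4)*(z + 3)*(z^4 - 4*z^3 + 3*z^2 + 4*z - 4) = (z - 4)*(z - 2)*(z + 3)*(z^3 - 2*z^2 - z + 2) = (z - 4)*(z - 2)^2*(z + 3)*(z^2 - 1) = (z - 4)*(z - 2)^2*(z + 1)*(z + 3)*(z - 1)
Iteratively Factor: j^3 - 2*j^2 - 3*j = (j - 3)*(j^2 + j) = j*(j - 3)*(j + 1)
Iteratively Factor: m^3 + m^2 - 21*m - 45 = (m + 3)*(m^2 - 2*m - 15) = (m + 3)^2*(m - 5)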